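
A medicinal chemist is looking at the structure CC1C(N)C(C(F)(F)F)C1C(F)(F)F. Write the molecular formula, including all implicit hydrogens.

Walk through each heavy atom and fill implicit hydrogens from standard valence (C 4, N 3, O 2, S 2, halogen 1):
  atom 1: C, bond orders sum to 1 (valence 4) → 3 H
  atom 2: C, bond orders sum to 3 (valence 4) → 1 H
  atom 3: C, bond orders sum to 3 (valence 4) → 1 H
  atom 4: N, bond orders sum to 1 (valence 3) → 2 H
  atom 5: C, bond orders sum to 3 (valence 4) → 1 H
  atom 6: C, bond orders sum to 4 (valence 4) → 0 H
  atom 7: F (halogen, monovalent) → 0 H
  atom 8: F (halogen, monovalent) → 0 H
  atom 9: F (halogen, monovalent) → 0 H
  atom 10: C, bond orders sum to 3 (valence 4) → 1 H
  atom 11: C, bond orders sum to 4 (valence 4) → 0 H
  atom 12: F (halogen, monovalent) → 0 H
  atom 13: F (halogen, monovalent) → 0 H
  atom 14: F (halogen, monovalent) → 0 H
Totals → C:7, H:9, F:6, N:1.

C7H9F6N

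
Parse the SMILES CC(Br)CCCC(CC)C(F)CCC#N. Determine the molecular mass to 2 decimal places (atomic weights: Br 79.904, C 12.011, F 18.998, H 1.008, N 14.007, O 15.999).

First, the molecular formula is C12H21BrFN (counting implicit H from valence).
  Br: 1 × 79.904 = 79.904
  C: 12 × 12.011 = 144.132
  F: 1 × 18.998 = 18.998
  H: 21 × 1.008 = 21.168
  N: 1 × 14.007 = 14.007
Sum: 1×79.904 + 12×12.011 + 1×18.998 + 21×1.008 + 1×14.007 = 278.209 → 278.21 g/mol.

278.21 g/mol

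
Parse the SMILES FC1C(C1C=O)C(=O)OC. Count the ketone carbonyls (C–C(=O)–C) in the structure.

0

Scan the SMILES for the ketone motif — none present.
Groups that are present: 1 aldehyde, 1 ester.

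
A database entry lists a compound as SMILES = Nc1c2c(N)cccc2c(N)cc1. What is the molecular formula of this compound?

Walk through each heavy atom and fill implicit hydrogens from standard valence (C 4, N 3, O 2, S 2, halogen 1); for lowercase aromatic atoms, an aromatic c carries 1 H when it has two neighbours and 0 H with three, and aromatic n carries 0 H:
  atom 1: N, bond orders sum to 1 (valence 3) → 2 H
  atom 2: aromatic c, 3 neighbours → 0 H
  atom 3: aromatic c, 3 neighbours → 0 H
  atom 4: aromatic c, 3 neighbours → 0 H
  atom 5: N, bond orders sum to 1 (valence 3) → 2 H
  atom 6: aromatic c, 2 neighbours → 1 H
  atom 7: aromatic c, 2 neighbours → 1 H
  atom 8: aromatic c, 2 neighbours → 1 H
  atom 9: aromatic c, 3 neighbours → 0 H
  atom 10: aromatic c, 3 neighbours → 0 H
  atom 11: N, bond orders sum to 1 (valence 3) → 2 H
  atom 12: aromatic c, 2 neighbours → 1 H
  atom 13: aromatic c, 2 neighbours → 1 H
Totals → C:10, H:11, N:3.
In Hill order: C10H11N3.

C10H11N3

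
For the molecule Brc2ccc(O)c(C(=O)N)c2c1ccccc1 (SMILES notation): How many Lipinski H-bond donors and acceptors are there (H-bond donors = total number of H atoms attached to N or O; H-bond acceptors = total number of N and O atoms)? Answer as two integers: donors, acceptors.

3, 3

Donors: find every N or O and count the H atoms it carries.
  atom 6 (O): bond orders sum to 1 → 1 H
  atom 9 (O): bond orders sum to 2 → 0 H
  atom 10 (N): bond orders sum to 1 → 2 H
Lipinski HBD = 3.
Acceptors: N atoms = 1, O atoms = 2 → HBA = 3.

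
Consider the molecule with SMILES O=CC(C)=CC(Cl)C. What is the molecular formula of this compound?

C6H9ClO

Walk through each heavy atom and fill implicit hydrogens from standard valence (C 4, N 3, O 2, S 2, halogen 1):
  atom 1: O, bond orders sum to 2 (valence 2) → 0 H
  atom 2: C, bond orders sum to 3 (valence 4) → 1 H
  atom 3: C, bond orders sum to 4 (valence 4) → 0 H
  atom 4: C, bond orders sum to 1 (valence 4) → 3 H
  atom 5: C, bond orders sum to 3 (valence 4) → 1 H
  atom 6: C, bond orders sum to 3 (valence 4) → 1 H
  atom 7: Cl (halogen, monovalent) → 0 H
  atom 8: C, bond orders sum to 1 (valence 4) → 3 H
Totals → C:6, H:9, Cl:1, O:1.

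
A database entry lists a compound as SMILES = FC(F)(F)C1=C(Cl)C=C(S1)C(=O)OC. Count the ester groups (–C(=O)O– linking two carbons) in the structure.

1

The ester motif appears at heavy-atom position 11 in the SMILES.
Ester count: 1.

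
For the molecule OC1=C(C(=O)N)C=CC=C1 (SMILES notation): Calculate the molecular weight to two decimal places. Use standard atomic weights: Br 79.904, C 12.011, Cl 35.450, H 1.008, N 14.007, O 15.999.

First, the molecular formula is C7H7NO2 (counting implicit H from valence).
  C: 7 × 12.011 = 84.077
  H: 7 × 1.008 = 7.056
  N: 1 × 14.007 = 14.007
  O: 2 × 15.999 = 31.998
Sum: 7×12.011 + 7×1.008 + 1×14.007 + 2×15.999 = 137.138 → 137.14 g/mol.

137.14 g/mol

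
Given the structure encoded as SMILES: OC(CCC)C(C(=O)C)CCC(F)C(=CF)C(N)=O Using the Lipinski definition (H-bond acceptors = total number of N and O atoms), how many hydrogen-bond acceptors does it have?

N atoms: 1; O atoms: 3.
Lipinski HBA = 1 + 3 = 4.

4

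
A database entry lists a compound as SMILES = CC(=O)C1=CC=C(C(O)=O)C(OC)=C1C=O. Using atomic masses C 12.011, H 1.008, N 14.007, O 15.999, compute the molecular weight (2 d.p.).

222.20 g/mol

First, the molecular formula is C11H10O5 (counting implicit H from valence).
  C: 11 × 12.011 = 132.121
  H: 10 × 1.008 = 10.080
  O: 5 × 15.999 = 79.995
Sum: 11×12.011 + 10×1.008 + 5×15.999 = 222.196 → 222.20 g/mol.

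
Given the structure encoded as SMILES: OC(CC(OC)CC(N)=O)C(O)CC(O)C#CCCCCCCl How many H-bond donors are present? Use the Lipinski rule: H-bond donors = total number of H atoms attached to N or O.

Donors: find every N or O and count the H atoms it carries.
  atom 1 (O): bond orders sum to 1 → 1 H
  atom 5 (O): bond orders sum to 2 → 0 H
  atom 9 (N): bond orders sum to 1 → 2 H
  atom 10 (O): bond orders sum to 2 → 0 H
  atom 12 (O): bond orders sum to 1 → 1 H
  atom 15 (O): bond orders sum to 1 → 1 H
Lipinski HBD = 5.

5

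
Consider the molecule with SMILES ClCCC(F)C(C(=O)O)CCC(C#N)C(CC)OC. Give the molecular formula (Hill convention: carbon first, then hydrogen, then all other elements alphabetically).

Walk through each heavy atom and fill implicit hydrogens from standard valence (C 4, N 3, O 2, S 2, halogen 1):
  atom 1: Cl (halogen, monovalent) → 0 H
  atom 2: C, bond orders sum to 2 (valence 4) → 2 H
  atom 3: C, bond orders sum to 2 (valence 4) → 2 H
  atom 4: C, bond orders sum to 3 (valence 4) → 1 H
  atom 5: F (halogen, monovalent) → 0 H
  atom 6: C, bond orders sum to 3 (valence 4) → 1 H
  atom 7: C, bond orders sum to 4 (valence 4) → 0 H
  atom 8: O, bond orders sum to 2 (valence 2) → 0 H
  atom 9: O, bond orders sum to 1 (valence 2) → 1 H
  atom 10: C, bond orders sum to 2 (valence 4) → 2 H
  atom 11: C, bond orders sum to 2 (valence 4) → 2 H
  atom 12: C, bond orders sum to 3 (valence 4) → 1 H
  atom 13: C, bond orders sum to 4 (valence 4) → 0 H
  atom 14: N, bond orders sum to 3 (valence 3) → 0 H
  atom 15: C, bond orders sum to 3 (valence 4) → 1 H
  atom 16: C, bond orders sum to 2 (valence 4) → 2 H
  atom 17: C, bond orders sum to 1 (valence 4) → 3 H
  atom 18: O, bond orders sum to 2 (valence 2) → 0 H
  atom 19: C, bond orders sum to 1 (valence 4) → 3 H
Totals → C:13, H:21, Cl:1, F:1, N:1, O:3.
In Hill order: C13H21ClFNO3.

C13H21ClFNO3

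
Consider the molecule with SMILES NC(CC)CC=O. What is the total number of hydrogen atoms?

Walk through each heavy atom and fill implicit hydrogens from standard valence (C 4, N 3, O 2, S 2, halogen 1):
  atom 1: N, bond orders sum to 1 (valence 3) → 2 H
  atom 2: C, bond orders sum to 3 (valence 4) → 1 H
  atom 3: C, bond orders sum to 2 (valence 4) → 2 H
  atom 4: C, bond orders sum to 1 (valence 4) → 3 H
  atom 5: C, bond orders sum to 2 (valence 4) → 2 H
  atom 6: C, bond orders sum to 3 (valence 4) → 1 H
  atom 7: O, bond orders sum to 2 (valence 2) → 0 H
Total hydrogens: 11.

11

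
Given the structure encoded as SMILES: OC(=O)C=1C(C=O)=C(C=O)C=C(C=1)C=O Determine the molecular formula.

Walk through each heavy atom and fill implicit hydrogens from standard valence (C 4, N 3, O 2, S 2, halogen 1):
  atom 1: O, bond orders sum to 1 (valence 2) → 1 H
  atom 2: C, bond orders sum to 4 (valence 4) → 0 H
  atom 3: O, bond orders sum to 2 (valence 2) → 0 H
  atom 4: C, bond orders sum to 4 (valence 4) → 0 H
  atom 5: C, bond orders sum to 4 (valence 4) → 0 H
  atom 6: C, bond orders sum to 3 (valence 4) → 1 H
  atom 7: O, bond orders sum to 2 (valence 2) → 0 H
  atom 8: C, bond orders sum to 4 (valence 4) → 0 H
  atom 9: C, bond orders sum to 3 (valence 4) → 1 H
  atom 10: O, bond orders sum to 2 (valence 2) → 0 H
  atom 11: C, bond orders sum to 3 (valence 4) → 1 H
  atom 12: C, bond orders sum to 4 (valence 4) → 0 H
  atom 13: C, bond orders sum to 3 (valence 4) → 1 H
  atom 14: C, bond orders sum to 3 (valence 4) → 1 H
  atom 15: O, bond orders sum to 2 (valence 2) → 0 H
Totals → C:10, H:6, O:5.
In Hill order: C10H6O5.

C10H6O5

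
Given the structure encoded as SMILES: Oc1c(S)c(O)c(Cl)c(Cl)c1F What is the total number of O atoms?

2

Scan the SMILES for O atoms (remember two-letter symbols like Cl and Br are single atoms).
Oxygen count: 2.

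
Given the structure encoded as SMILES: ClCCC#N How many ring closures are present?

0

In SMILES, each pair of matching ring-closure digits denotes one ring-closing bond; the number of such bonds equals the number of independent rings.
Ring-closure bonds here: 0.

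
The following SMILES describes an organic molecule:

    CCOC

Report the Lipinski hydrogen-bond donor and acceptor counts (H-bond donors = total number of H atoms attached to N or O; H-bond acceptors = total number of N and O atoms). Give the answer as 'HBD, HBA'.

Donors: find every N or O and count the H atoms it carries.
  atom 3 (O): bond orders sum to 2 → 0 H
Lipinski HBD = 0.
Acceptors: N atoms = 0, O atoms = 1 → HBA = 1.

0, 1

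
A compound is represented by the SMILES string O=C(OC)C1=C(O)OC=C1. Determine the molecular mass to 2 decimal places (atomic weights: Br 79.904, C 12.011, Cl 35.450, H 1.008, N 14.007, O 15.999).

142.11 g/mol

First, the molecular formula is C6H6O4 (counting implicit H from valence).
  C: 6 × 12.011 = 72.066
  H: 6 × 1.008 = 6.048
  O: 4 × 15.999 = 63.996
Sum: 6×12.011 + 6×1.008 + 4×15.999 = 142.110 → 142.11 g/mol.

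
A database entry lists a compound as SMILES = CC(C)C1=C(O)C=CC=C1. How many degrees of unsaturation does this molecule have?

Molecular formula: C9H12O.
DoU = (2C + 2 + N − H − X) / 2, where X is the halogen count and O/S are ignored.
    = (2·9 + 2 + 0 − 12 − 0) / 2 = 8 / 2 = 4.

4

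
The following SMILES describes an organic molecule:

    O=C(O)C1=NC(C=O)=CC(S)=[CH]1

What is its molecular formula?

C7H5NO3S

Walk through each heavy atom and fill implicit hydrogens from standard valence (C 4, N 3, O 2, S 2, halogen 1):
  atom 1: O, bond orders sum to 2 (valence 2) → 0 H
  atom 2: C, bond orders sum to 4 (valence 4) → 0 H
  atom 3: O, bond orders sum to 1 (valence 2) → 1 H
  atom 4: C, bond orders sum to 4 (valence 4) → 0 H
  atom 5: N, bond orders sum to 3 (valence 3) → 0 H
  atom 6: C, bond orders sum to 4 (valence 4) → 0 H
  atom 7: C, bond orders sum to 3 (valence 4) → 1 H
  atom 8: O, bond orders sum to 2 (valence 2) → 0 H
  atom 9: C, bond orders sum to 3 (valence 4) → 1 H
  atom 10: C, bond orders sum to 4 (valence 4) → 0 H
  atom 11: S, bond orders sum to 1 (valence 2) → 1 H
  atom 12: C with explicit H count 1
Totals → C:7, H:5, N:1, O:3, S:1.
In Hill order: C7H5NO3S.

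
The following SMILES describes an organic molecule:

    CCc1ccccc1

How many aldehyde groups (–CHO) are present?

Scan the SMILES for the aldehyde motif — none present.

0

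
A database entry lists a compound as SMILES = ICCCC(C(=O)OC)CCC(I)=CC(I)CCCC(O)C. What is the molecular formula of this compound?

Walk through each heavy atom and fill implicit hydrogens from standard valence (C 4, N 3, O 2, S 2, halogen 1):
  atom 1: I (halogen, monovalent) → 0 H
  atom 2: C, bond orders sum to 2 (valence 4) → 2 H
  atom 3: C, bond orders sum to 2 (valence 4) → 2 H
  atom 4: C, bond orders sum to 2 (valence 4) → 2 H
  atom 5: C, bond orders sum to 3 (valence 4) → 1 H
  atom 6: C, bond orders sum to 4 (valence 4) → 0 H
  atom 7: O, bond orders sum to 2 (valence 2) → 0 H
  atom 8: O, bond orders sum to 2 (valence 2) → 0 H
  atom 9: C, bond orders sum to 1 (valence 4) → 3 H
  atom 10: C, bond orders sum to 2 (valence 4) → 2 H
  atom 11: C, bond orders sum to 2 (valence 4) → 2 H
  atom 12: C, bond orders sum to 4 (valence 4) → 0 H
  atom 13: I (halogen, monovalent) → 0 H
  atom 14: C, bond orders sum to 3 (valence 4) → 1 H
  atom 15: C, bond orders sum to 3 (valence 4) → 1 H
  atom 16: I (halogen, monovalent) → 0 H
  atom 17: C, bond orders sum to 2 (valence 4) → 2 H
  atom 18: C, bond orders sum to 2 (valence 4) → 2 H
  atom 19: C, bond orders sum to 2 (valence 4) → 2 H
  atom 20: C, bond orders sum to 3 (valence 4) → 1 H
  atom 21: O, bond orders sum to 1 (valence 2) → 1 H
  atom 22: C, bond orders sum to 1 (valence 4) → 3 H
Totals → C:16, H:27, I:3, O:3.
In Hill order: C16H27I3O3.

C16H27I3O3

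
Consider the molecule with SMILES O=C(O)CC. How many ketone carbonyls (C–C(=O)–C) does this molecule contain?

Scan the SMILES for the ketone motif — none present.
Groups that are present: 1 carboxylic acid.

0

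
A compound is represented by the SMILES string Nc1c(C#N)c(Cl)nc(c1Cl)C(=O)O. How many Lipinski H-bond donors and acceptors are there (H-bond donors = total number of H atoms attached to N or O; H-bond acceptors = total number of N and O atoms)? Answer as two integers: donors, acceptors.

Donors: find every N or O and count the H atoms it carries.
  atom 1 (N): bond orders sum to 1 → 2 H
  atom 5 (N): bond orders sum to 3 → 0 H
  atom 8 (N): bond orders sum to 3 → 0 H
  atom 13 (O): bond orders sum to 2 → 0 H
  atom 14 (O): bond orders sum to 1 → 1 H
Lipinski HBD = 3.
Acceptors: N atoms = 3, O atoms = 2 → HBA = 5.

3, 5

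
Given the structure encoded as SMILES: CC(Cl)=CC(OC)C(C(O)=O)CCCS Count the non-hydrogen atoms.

Every atom symbol written in the SMILES (organic subset) is one heavy atom; implicit H are not written.
Heavy atoms by element → C:10, Cl:1, O:3, S:1.
Total: 15.

15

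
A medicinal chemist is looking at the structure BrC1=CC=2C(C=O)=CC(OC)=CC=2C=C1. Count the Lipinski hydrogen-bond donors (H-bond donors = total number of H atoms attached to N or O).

Donors: find every N or O and count the H atoms it carries.
  atom 7 (O): bond orders sum to 2 → 0 H
  atom 10 (O): bond orders sum to 2 → 0 H
Lipinski HBD = 0.

0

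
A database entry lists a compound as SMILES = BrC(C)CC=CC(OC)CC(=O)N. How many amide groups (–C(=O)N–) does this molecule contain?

1

The amide motif appears at heavy-atom position 11 in the SMILES.
Other groups present: 1 alkene, 1 ether.
Amide count: 1.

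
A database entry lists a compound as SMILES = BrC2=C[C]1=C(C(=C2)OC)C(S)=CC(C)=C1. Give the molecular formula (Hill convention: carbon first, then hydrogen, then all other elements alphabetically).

Walk through each heavy atom and fill implicit hydrogens from standard valence (C 4, N 3, O 2, S 2, halogen 1):
  atom 1: Br (halogen, monovalent) → 0 H
  atom 2: C, bond orders sum to 4 (valence 4) → 0 H
  atom 3: C, bond orders sum to 3 (valence 4) → 1 H
  atom 4: C with explicit H count 0
  atom 5: C, bond orders sum to 4 (valence 4) → 0 H
  atom 6: C, bond orders sum to 4 (valence 4) → 0 H
  atom 7: C, bond orders sum to 3 (valence 4) → 1 H
  atom 8: O, bond orders sum to 2 (valence 2) → 0 H
  atom 9: C, bond orders sum to 1 (valence 4) → 3 H
  atom 10: C, bond orders sum to 4 (valence 4) → 0 H
  atom 11: S, bond orders sum to 1 (valence 2) → 1 H
  atom 12: C, bond orders sum to 3 (valence 4) → 1 H
  atom 13: C, bond orders sum to 4 (valence 4) → 0 H
  atom 14: C, bond orders sum to 1 (valence 4) → 3 H
  atom 15: C, bond orders sum to 3 (valence 4) → 1 H
Totals → C:12, H:11, Br:1, O:1, S:1.

C12H11BrOS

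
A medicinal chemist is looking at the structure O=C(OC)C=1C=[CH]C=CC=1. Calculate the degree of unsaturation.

Molecular formula: C8H8O2.
DoU = (2C + 2 + N − H − X) / 2, where X is the halogen count and O/S are ignored.
    = (2·8 + 2 + 0 − 8 − 0) / 2 = 10 / 2 = 5.

5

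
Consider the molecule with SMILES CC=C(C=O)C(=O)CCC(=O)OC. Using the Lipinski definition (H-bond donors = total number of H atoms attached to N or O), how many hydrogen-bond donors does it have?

0

Donors: find every N or O and count the H atoms it carries.
  atom 5 (O): bond orders sum to 2 → 0 H
  atom 7 (O): bond orders sum to 2 → 0 H
  atom 11 (O): bond orders sum to 2 → 0 H
  atom 12 (O): bond orders sum to 2 → 0 H
Lipinski HBD = 0.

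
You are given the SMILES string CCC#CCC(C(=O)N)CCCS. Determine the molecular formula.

C10H17NOS

Walk through each heavy atom and fill implicit hydrogens from standard valence (C 4, N 3, O 2, S 2, halogen 1):
  atom 1: C, bond orders sum to 1 (valence 4) → 3 H
  atom 2: C, bond orders sum to 2 (valence 4) → 2 H
  atom 3: C, bond orders sum to 4 (valence 4) → 0 H
  atom 4: C, bond orders sum to 4 (valence 4) → 0 H
  atom 5: C, bond orders sum to 2 (valence 4) → 2 H
  atom 6: C, bond orders sum to 3 (valence 4) → 1 H
  atom 7: C, bond orders sum to 4 (valence 4) → 0 H
  atom 8: O, bond orders sum to 2 (valence 2) → 0 H
  atom 9: N, bond orders sum to 1 (valence 3) → 2 H
  atom 10: C, bond orders sum to 2 (valence 4) → 2 H
  atom 11: C, bond orders sum to 2 (valence 4) → 2 H
  atom 12: C, bond orders sum to 2 (valence 4) → 2 H
  atom 13: S, bond orders sum to 1 (valence 2) → 1 H
Totals → C:10, H:17, N:1, O:1, S:1.
In Hill order: C10H17NOS.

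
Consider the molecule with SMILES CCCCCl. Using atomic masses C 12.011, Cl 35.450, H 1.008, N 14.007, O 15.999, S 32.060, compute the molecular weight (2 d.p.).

First, the molecular formula is C4H9Cl (counting implicit H from valence).
  C: 4 × 12.011 = 48.044
  Cl: 1 × 35.450 = 35.450
  H: 9 × 1.008 = 9.072
Sum: 4×12.011 + 1×35.450 + 9×1.008 = 92.566 → 92.57 g/mol.

92.57 g/mol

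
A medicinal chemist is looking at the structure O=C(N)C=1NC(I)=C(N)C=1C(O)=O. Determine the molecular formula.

Walk through each heavy atom and fill implicit hydrogens from standard valence (C 4, N 3, O 2, S 2, halogen 1):
  atom 1: O, bond orders sum to 2 (valence 2) → 0 H
  atom 2: C, bond orders sum to 4 (valence 4) → 0 H
  atom 3: N, bond orders sum to 1 (valence 3) → 2 H
  atom 4: C, bond orders sum to 4 (valence 4) → 0 H
  atom 5: N, bond orders sum to 2 (valence 3) → 1 H
  atom 6: C, bond orders sum to 4 (valence 4) → 0 H
  atom 7: I (halogen, monovalent) → 0 H
  atom 8: C, bond orders sum to 4 (valence 4) → 0 H
  atom 9: N, bond orders sum to 1 (valence 3) → 2 H
  atom 10: C, bond orders sum to 4 (valence 4) → 0 H
  atom 11: C, bond orders sum to 4 (valence 4) → 0 H
  atom 12: O, bond orders sum to 1 (valence 2) → 1 H
  atom 13: O, bond orders sum to 2 (valence 2) → 0 H
Totals → C:6, H:6, I:1, N:3, O:3.

C6H6IN3O3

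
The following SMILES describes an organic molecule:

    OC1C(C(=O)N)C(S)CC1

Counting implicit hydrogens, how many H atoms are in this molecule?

Walk through each heavy atom and fill implicit hydrogens from standard valence (C 4, N 3, O 2, S 2, halogen 1):
  atom 1: O, bond orders sum to 1 (valence 2) → 1 H
  atom 2: C, bond orders sum to 3 (valence 4) → 1 H
  atom 3: C, bond orders sum to 3 (valence 4) → 1 H
  atom 4: C, bond orders sum to 4 (valence 4) → 0 H
  atom 5: O, bond orders sum to 2 (valence 2) → 0 H
  atom 6: N, bond orders sum to 1 (valence 3) → 2 H
  atom 7: C, bond orders sum to 3 (valence 4) → 1 H
  atom 8: S, bond orders sum to 1 (valence 2) → 1 H
  atom 9: C, bond orders sum to 2 (valence 4) → 2 H
  atom 10: C, bond orders sum to 2 (valence 4) → 2 H
Total hydrogens: 11.

11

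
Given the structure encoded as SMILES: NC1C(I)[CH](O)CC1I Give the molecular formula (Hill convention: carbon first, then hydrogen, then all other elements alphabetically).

Walk through each heavy atom and fill implicit hydrogens from standard valence (C 4, N 3, O 2, S 2, halogen 1):
  atom 1: N, bond orders sum to 1 (valence 3) → 2 H
  atom 2: C, bond orders sum to 3 (valence 4) → 1 H
  atom 3: C, bond orders sum to 3 (valence 4) → 1 H
  atom 4: I (halogen, monovalent) → 0 H
  atom 5: C with explicit H count 1
  atom 6: O, bond orders sum to 1 (valence 2) → 1 H
  atom 7: C, bond orders sum to 2 (valence 4) → 2 H
  atom 8: C, bond orders sum to 3 (valence 4) → 1 H
  atom 9: I (halogen, monovalent) → 0 H
Totals → C:5, H:9, I:2, N:1, O:1.
In Hill order: C5H9I2NO.

C5H9I2NO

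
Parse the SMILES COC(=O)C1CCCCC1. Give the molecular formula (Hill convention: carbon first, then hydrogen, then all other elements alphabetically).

Walk through each heavy atom and fill implicit hydrogens from standard valence (C 4, N 3, O 2, S 2, halogen 1):
  atom 1: C, bond orders sum to 1 (valence 4) → 3 H
  atom 2: O, bond orders sum to 2 (valence 2) → 0 H
  atom 3: C, bond orders sum to 4 (valence 4) → 0 H
  atom 4: O, bond orders sum to 2 (valence 2) → 0 H
  atom 5: C, bond orders sum to 3 (valence 4) → 1 H
  atom 6: C, bond orders sum to 2 (valence 4) → 2 H
  atom 7: C, bond orders sum to 2 (valence 4) → 2 H
  atom 8: C, bond orders sum to 2 (valence 4) → 2 H
  atom 9: C, bond orders sum to 2 (valence 4) → 2 H
  atom 10: C, bond orders sum to 2 (valence 4) → 2 H
Totals → C:8, H:14, O:2.

C8H14O2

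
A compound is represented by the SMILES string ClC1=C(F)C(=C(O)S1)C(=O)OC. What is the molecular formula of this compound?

C6H4ClFO3S

Walk through each heavy atom and fill implicit hydrogens from standard valence (C 4, N 3, O 2, S 2, halogen 1):
  atom 1: Cl (halogen, monovalent) → 0 H
  atom 2: C, bond orders sum to 4 (valence 4) → 0 H
  atom 3: C, bond orders sum to 4 (valence 4) → 0 H
  atom 4: F (halogen, monovalent) → 0 H
  atom 5: C, bond orders sum to 4 (valence 4) → 0 H
  atom 6: C, bond orders sum to 4 (valence 4) → 0 H
  atom 7: O, bond orders sum to 1 (valence 2) → 1 H
  atom 8: S, bond orders sum to 2 (valence 2) → 0 H
  atom 9: C, bond orders sum to 4 (valence 4) → 0 H
  atom 10: O, bond orders sum to 2 (valence 2) → 0 H
  atom 11: O, bond orders sum to 2 (valence 2) → 0 H
  atom 12: C, bond orders sum to 1 (valence 4) → 3 H
Totals → C:6, H:4, Cl:1, F:1, O:3, S:1.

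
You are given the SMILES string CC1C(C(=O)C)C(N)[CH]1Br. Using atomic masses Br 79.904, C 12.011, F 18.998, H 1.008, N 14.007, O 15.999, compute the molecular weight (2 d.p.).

206.08 g/mol

First, the molecular formula is C7H12BrNO (counting implicit H from valence).
  Br: 1 × 79.904 = 79.904
  C: 7 × 12.011 = 84.077
  H: 12 × 1.008 = 12.096
  N: 1 × 14.007 = 14.007
  O: 1 × 15.999 = 15.999
Sum: 1×79.904 + 7×12.011 + 12×1.008 + 1×14.007 + 1×15.999 = 206.083 → 206.08 g/mol.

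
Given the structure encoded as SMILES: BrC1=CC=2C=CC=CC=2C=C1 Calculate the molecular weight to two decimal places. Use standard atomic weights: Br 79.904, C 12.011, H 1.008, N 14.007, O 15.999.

207.07 g/mol

First, the molecular formula is C10H7Br (counting implicit H from valence).
  Br: 1 × 79.904 = 79.904
  C: 10 × 12.011 = 120.110
  H: 7 × 1.008 = 7.056
Sum: 1×79.904 + 10×12.011 + 7×1.008 = 207.070 → 207.07 g/mol.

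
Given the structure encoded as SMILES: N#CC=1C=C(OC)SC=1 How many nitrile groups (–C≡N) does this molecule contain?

The nitrile motif appears at heavy-atom position 2 in the SMILES.
Other groups present: 1 ether.
Nitrile count: 1.

1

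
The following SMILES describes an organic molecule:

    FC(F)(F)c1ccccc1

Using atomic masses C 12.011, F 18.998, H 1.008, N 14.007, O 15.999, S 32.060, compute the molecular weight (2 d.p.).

146.11 g/mol

First, the molecular formula is C7H5F3 (counting implicit H from valence).
  C: 7 × 12.011 = 84.077
  F: 3 × 18.998 = 56.994
  H: 5 × 1.008 = 5.040
Sum: 7×12.011 + 3×18.998 + 5×1.008 = 146.111 → 146.11 g/mol.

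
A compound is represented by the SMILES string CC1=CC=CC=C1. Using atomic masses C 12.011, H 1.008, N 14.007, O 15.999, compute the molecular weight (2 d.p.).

92.14 g/mol

First, the molecular formula is C7H8 (counting implicit H from valence).
  C: 7 × 12.011 = 84.077
  H: 8 × 1.008 = 8.064
Sum: 7×12.011 + 8×1.008 = 92.141 → 92.14 g/mol.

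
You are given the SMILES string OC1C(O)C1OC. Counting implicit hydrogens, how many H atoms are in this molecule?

Walk through each heavy atom and fill implicit hydrogens from standard valence (C 4, N 3, O 2, S 2, halogen 1):
  atom 1: O, bond orders sum to 1 (valence 2) → 1 H
  atom 2: C, bond orders sum to 3 (valence 4) → 1 H
  atom 3: C, bond orders sum to 3 (valence 4) → 1 H
  atom 4: O, bond orders sum to 1 (valence 2) → 1 H
  atom 5: C, bond orders sum to 3 (valence 4) → 1 H
  atom 6: O, bond orders sum to 2 (valence 2) → 0 H
  atom 7: C, bond orders sum to 1 (valence 4) → 3 H
Total hydrogens: 8.

8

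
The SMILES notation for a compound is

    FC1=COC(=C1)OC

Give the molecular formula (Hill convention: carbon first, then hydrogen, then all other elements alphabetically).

Walk through each heavy atom and fill implicit hydrogens from standard valence (C 4, N 3, O 2, S 2, halogen 1):
  atom 1: F (halogen, monovalent) → 0 H
  atom 2: C, bond orders sum to 4 (valence 4) → 0 H
  atom 3: C, bond orders sum to 3 (valence 4) → 1 H
  atom 4: O, bond orders sum to 2 (valence 2) → 0 H
  atom 5: C, bond orders sum to 4 (valence 4) → 0 H
  atom 6: C, bond orders sum to 3 (valence 4) → 1 H
  atom 7: O, bond orders sum to 2 (valence 2) → 0 H
  atom 8: C, bond orders sum to 1 (valence 4) → 3 H
Totals → C:5, H:5, F:1, O:2.

C5H5FO2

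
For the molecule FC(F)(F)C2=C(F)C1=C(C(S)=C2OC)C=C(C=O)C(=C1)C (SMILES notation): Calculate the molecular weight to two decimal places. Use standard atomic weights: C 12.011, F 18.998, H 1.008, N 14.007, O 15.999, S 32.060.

First, the molecular formula is C14H10F4O2S (counting implicit H from valence).
  C: 14 × 12.011 = 168.154
  F: 4 × 18.998 = 75.992
  H: 10 × 1.008 = 10.080
  O: 2 × 15.999 = 31.998
  S: 1 × 32.060 = 32.060
Sum: 14×12.011 + 4×18.998 + 10×1.008 + 2×15.999 + 1×32.060 = 318.284 → 318.28 g/mol.

318.28 g/mol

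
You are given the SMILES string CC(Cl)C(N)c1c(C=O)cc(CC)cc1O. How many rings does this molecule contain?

In SMILES, each pair of matching ring-closure digits denotes one ring-closing bond; the number of such bonds equals the number of independent rings.
Ring-closure bonds here: 1.

1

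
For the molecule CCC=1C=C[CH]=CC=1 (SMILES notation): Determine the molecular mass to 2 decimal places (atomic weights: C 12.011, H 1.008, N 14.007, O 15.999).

First, the molecular formula is C8H10 (counting implicit H from valence).
  C: 8 × 12.011 = 96.088
  H: 10 × 1.008 = 10.080
Sum: 8×12.011 + 10×1.008 = 106.168 → 106.17 g/mol.

106.17 g/mol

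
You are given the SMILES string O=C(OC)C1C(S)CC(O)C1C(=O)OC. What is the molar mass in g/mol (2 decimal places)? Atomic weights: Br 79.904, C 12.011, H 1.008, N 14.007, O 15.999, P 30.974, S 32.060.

First, the molecular formula is C9H14O5S (counting implicit H from valence).
  C: 9 × 12.011 = 108.099
  H: 14 × 1.008 = 14.112
  O: 5 × 15.999 = 79.995
  S: 1 × 32.060 = 32.060
Sum: 9×12.011 + 14×1.008 + 5×15.999 + 1×32.060 = 234.266 → 234.27 g/mol.

234.27 g/mol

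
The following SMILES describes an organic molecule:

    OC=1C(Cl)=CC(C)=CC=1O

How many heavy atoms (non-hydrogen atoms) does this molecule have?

Every atom symbol written in the SMILES (organic subset) is one heavy atom; implicit H are not written.
Heavy atoms by element → C:7, Cl:1, O:2.
Total: 10.

10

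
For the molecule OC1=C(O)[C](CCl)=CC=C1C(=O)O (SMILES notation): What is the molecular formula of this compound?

Walk through each heavy atom and fill implicit hydrogens from standard valence (C 4, N 3, O 2, S 2, halogen 1):
  atom 1: O, bond orders sum to 1 (valence 2) → 1 H
  atom 2: C, bond orders sum to 4 (valence 4) → 0 H
  atom 3: C, bond orders sum to 4 (valence 4) → 0 H
  atom 4: O, bond orders sum to 1 (valence 2) → 1 H
  atom 5: C with explicit H count 0
  atom 6: C, bond orders sum to 2 (valence 4) → 2 H
  atom 7: Cl (halogen, monovalent) → 0 H
  atom 8: C, bond orders sum to 3 (valence 4) → 1 H
  atom 9: C, bond orders sum to 3 (valence 4) → 1 H
  atom 10: C, bond orders sum to 4 (valence 4) → 0 H
  atom 11: C, bond orders sum to 4 (valence 4) → 0 H
  atom 12: O, bond orders sum to 2 (valence 2) → 0 H
  atom 13: O, bond orders sum to 1 (valence 2) → 1 H
Totals → C:8, H:7, Cl:1, O:4.

C8H7ClO4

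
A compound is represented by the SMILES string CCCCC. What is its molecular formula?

C5H12

Walk through each heavy atom and fill implicit hydrogens from standard valence (C 4, N 3, O 2, S 2, halogen 1):
  atom 1: C, bond orders sum to 1 (valence 4) → 3 H
  atom 2: C, bond orders sum to 2 (valence 4) → 2 H
  atom 3: C, bond orders sum to 2 (valence 4) → 2 H
  atom 4: C, bond orders sum to 2 (valence 4) → 2 H
  atom 5: C, bond orders sum to 1 (valence 4) → 3 H
Totals → C:5, H:12.
In Hill order: C5H12.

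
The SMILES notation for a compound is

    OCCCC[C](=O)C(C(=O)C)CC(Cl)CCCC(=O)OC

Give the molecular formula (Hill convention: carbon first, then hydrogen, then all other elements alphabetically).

C15H25ClO5

Walk through each heavy atom and fill implicit hydrogens from standard valence (C 4, N 3, O 2, S 2, halogen 1):
  atom 1: O, bond orders sum to 1 (valence 2) → 1 H
  atom 2: C, bond orders sum to 2 (valence 4) → 2 H
  atom 3: C, bond orders sum to 2 (valence 4) → 2 H
  atom 4: C, bond orders sum to 2 (valence 4) → 2 H
  atom 5: C, bond orders sum to 2 (valence 4) → 2 H
  atom 6: C with explicit H count 0
  atom 7: O, bond orders sum to 2 (valence 2) → 0 H
  atom 8: C, bond orders sum to 3 (valence 4) → 1 H
  atom 9: C, bond orders sum to 4 (valence 4) → 0 H
  atom 10: O, bond orders sum to 2 (valence 2) → 0 H
  atom 11: C, bond orders sum to 1 (valence 4) → 3 H
  atom 12: C, bond orders sum to 2 (valence 4) → 2 H
  atom 13: C, bond orders sum to 3 (valence 4) → 1 H
  atom 14: Cl (halogen, monovalent) → 0 H
  atom 15: C, bond orders sum to 2 (valence 4) → 2 H
  atom 16: C, bond orders sum to 2 (valence 4) → 2 H
  atom 17: C, bond orders sum to 2 (valence 4) → 2 H
  atom 18: C, bond orders sum to 4 (valence 4) → 0 H
  atom 19: O, bond orders sum to 2 (valence 2) → 0 H
  atom 20: O, bond orders sum to 2 (valence 2) → 0 H
  atom 21: C, bond orders sum to 1 (valence 4) → 3 H
Totals → C:15, H:25, Cl:1, O:5.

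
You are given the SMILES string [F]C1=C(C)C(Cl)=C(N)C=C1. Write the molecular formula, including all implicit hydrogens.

Walk through each heavy atom and fill implicit hydrogens from standard valence (C 4, N 3, O 2, S 2, halogen 1):
  atom 1: F with explicit H count 0
  atom 2: C, bond orders sum to 4 (valence 4) → 0 H
  atom 3: C, bond orders sum to 4 (valence 4) → 0 H
  atom 4: C, bond orders sum to 1 (valence 4) → 3 H
  atom 5: C, bond orders sum to 4 (valence 4) → 0 H
  atom 6: Cl (halogen, monovalent) → 0 H
  atom 7: C, bond orders sum to 4 (valence 4) → 0 H
  atom 8: N, bond orders sum to 1 (valence 3) → 2 H
  atom 9: C, bond orders sum to 3 (valence 4) → 1 H
  atom 10: C, bond orders sum to 3 (valence 4) → 1 H
Totals → C:7, H:7, Cl:1, F:1, N:1.
In Hill order: C7H7ClFN.

C7H7ClFN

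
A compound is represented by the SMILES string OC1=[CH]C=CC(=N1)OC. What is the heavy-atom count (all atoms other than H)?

Every atom symbol written in the SMILES (organic subset) is one heavy atom; implicit H are not written.
Heavy atoms by element → C:6, N:1, O:2.
Total: 9.

9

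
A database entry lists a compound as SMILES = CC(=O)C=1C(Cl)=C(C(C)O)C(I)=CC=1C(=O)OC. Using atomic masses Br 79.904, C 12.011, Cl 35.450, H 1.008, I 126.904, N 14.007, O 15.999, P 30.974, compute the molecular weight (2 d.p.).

First, the molecular formula is C12H12ClIO4 (counting implicit H from valence).
  C: 12 × 12.011 = 144.132
  Cl: 1 × 35.450 = 35.450
  H: 12 × 1.008 = 12.096
  I: 1 × 126.904 = 126.904
  O: 4 × 15.999 = 63.996
Sum: 12×12.011 + 1×35.450 + 12×1.008 + 1×126.904 + 4×15.999 = 382.578 → 382.58 g/mol.

382.58 g/mol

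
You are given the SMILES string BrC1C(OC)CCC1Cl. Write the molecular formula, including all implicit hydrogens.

Walk through each heavy atom and fill implicit hydrogens from standard valence (C 4, N 3, O 2, S 2, halogen 1):
  atom 1: Br (halogen, monovalent) → 0 H
  atom 2: C, bond orders sum to 3 (valence 4) → 1 H
  atom 3: C, bond orders sum to 3 (valence 4) → 1 H
  atom 4: O, bond orders sum to 2 (valence 2) → 0 H
  atom 5: C, bond orders sum to 1 (valence 4) → 3 H
  atom 6: C, bond orders sum to 2 (valence 4) → 2 H
  atom 7: C, bond orders sum to 2 (valence 4) → 2 H
  atom 8: C, bond orders sum to 3 (valence 4) → 1 H
  atom 9: Cl (halogen, monovalent) → 0 H
Totals → C:6, H:10, Br:1, Cl:1, O:1.
In Hill order: C6H10BrClO.

C6H10BrClO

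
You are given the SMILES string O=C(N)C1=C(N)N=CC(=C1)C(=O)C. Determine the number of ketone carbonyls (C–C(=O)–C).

1

The ketone motif appears at heavy-atom position 11 in the SMILES.
Other groups present: 1 amide, 1 primary amine.
Ketone count: 1.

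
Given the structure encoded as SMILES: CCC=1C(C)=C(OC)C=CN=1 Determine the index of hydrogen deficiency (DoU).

4

Molecular formula: C9H13NO.
DoU = (2C + 2 + N − H − X) / 2, where X is the halogen count and O/S are ignored.
    = (2·9 + 2 + 1 − 13 − 0) / 2 = 8 / 2 = 4.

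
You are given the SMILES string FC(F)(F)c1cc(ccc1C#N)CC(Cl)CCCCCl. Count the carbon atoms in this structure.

Count every carbon token in the SMILES (each C, including those in ring-closure positions and inside branches).
Carbon count: 14.

14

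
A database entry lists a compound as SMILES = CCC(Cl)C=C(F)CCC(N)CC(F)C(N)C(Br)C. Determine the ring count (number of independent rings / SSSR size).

0

In SMILES, each pair of matching ring-closure digits denotes one ring-closing bond; the number of such bonds equals the number of independent rings.
Ring-closure bonds here: 0.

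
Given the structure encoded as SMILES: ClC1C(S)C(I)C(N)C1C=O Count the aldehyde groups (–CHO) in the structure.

The aldehyde motif appears at heavy-atom position 10 in the SMILES.
Other groups present: 1 primary amine, 1 thiol.
Aldehyde count: 1.

1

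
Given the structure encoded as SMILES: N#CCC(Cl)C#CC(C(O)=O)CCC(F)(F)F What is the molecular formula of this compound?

Walk through each heavy atom and fill implicit hydrogens from standard valence (C 4, N 3, O 2, S 2, halogen 1):
  atom 1: N, bond orders sum to 3 (valence 3) → 0 H
  atom 2: C, bond orders sum to 4 (valence 4) → 0 H
  atom 3: C, bond orders sum to 2 (valence 4) → 2 H
  atom 4: C, bond orders sum to 3 (valence 4) → 1 H
  atom 5: Cl (halogen, monovalent) → 0 H
  atom 6: C, bond orders sum to 4 (valence 4) → 0 H
  atom 7: C, bond orders sum to 4 (valence 4) → 0 H
  atom 8: C, bond orders sum to 3 (valence 4) → 1 H
  atom 9: C, bond orders sum to 4 (valence 4) → 0 H
  atom 10: O, bond orders sum to 1 (valence 2) → 1 H
  atom 11: O, bond orders sum to 2 (valence 2) → 0 H
  atom 12: C, bond orders sum to 2 (valence 4) → 2 H
  atom 13: C, bond orders sum to 2 (valence 4) → 2 H
  atom 14: C, bond orders sum to 4 (valence 4) → 0 H
  atom 15: F (halogen, monovalent) → 0 H
  atom 16: F (halogen, monovalent) → 0 H
  atom 17: F (halogen, monovalent) → 0 H
Totals → C:10, H:9, Cl:1, F:3, N:1, O:2.
In Hill order: C10H9ClF3NO2.

C10H9ClF3NO2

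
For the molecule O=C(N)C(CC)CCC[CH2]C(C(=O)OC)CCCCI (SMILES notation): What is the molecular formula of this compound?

C15H28INO3

Walk through each heavy atom and fill implicit hydrogens from standard valence (C 4, N 3, O 2, S 2, halogen 1):
  atom 1: O, bond orders sum to 2 (valence 2) → 0 H
  atom 2: C, bond orders sum to 4 (valence 4) → 0 H
  atom 3: N, bond orders sum to 1 (valence 3) → 2 H
  atom 4: C, bond orders sum to 3 (valence 4) → 1 H
  atom 5: C, bond orders sum to 2 (valence 4) → 2 H
  atom 6: C, bond orders sum to 1 (valence 4) → 3 H
  atom 7: C, bond orders sum to 2 (valence 4) → 2 H
  atom 8: C, bond orders sum to 2 (valence 4) → 2 H
  atom 9: C, bond orders sum to 2 (valence 4) → 2 H
  atom 10: C with explicit H count 2
  atom 11: C, bond orders sum to 3 (valence 4) → 1 H
  atom 12: C, bond orders sum to 4 (valence 4) → 0 H
  atom 13: O, bond orders sum to 2 (valence 2) → 0 H
  atom 14: O, bond orders sum to 2 (valence 2) → 0 H
  atom 15: C, bond orders sum to 1 (valence 4) → 3 H
  atom 16: C, bond orders sum to 2 (valence 4) → 2 H
  atom 17: C, bond orders sum to 2 (valence 4) → 2 H
  atom 18: C, bond orders sum to 2 (valence 4) → 2 H
  atom 19: C, bond orders sum to 2 (valence 4) → 2 H
  atom 20: I (halogen, monovalent) → 0 H
Totals → C:15, H:28, I:1, N:1, O:3.
In Hill order: C15H28INO3.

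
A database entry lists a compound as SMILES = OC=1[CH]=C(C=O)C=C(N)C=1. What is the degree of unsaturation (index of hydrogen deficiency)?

Degree of unsaturation = (number of rings) + (number of π bonds).
Ring closures in the SMILES: 1.
π bonds: 4 double bonds (each 1 DoU) → 4 DoU from unsaturation.
Total DoU = 1 + 4 = 5.

5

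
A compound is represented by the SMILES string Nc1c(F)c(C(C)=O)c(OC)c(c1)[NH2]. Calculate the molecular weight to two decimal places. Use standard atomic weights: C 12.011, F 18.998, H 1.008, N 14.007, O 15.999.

First, the molecular formula is C9H11FN2O2 (counting implicit H from valence).
  C: 9 × 12.011 = 108.099
  F: 1 × 18.998 = 18.998
  H: 11 × 1.008 = 11.088
  N: 2 × 14.007 = 28.014
  O: 2 × 15.999 = 31.998
Sum: 9×12.011 + 1×18.998 + 11×1.008 + 2×14.007 + 2×15.999 = 198.197 → 198.20 g/mol.

198.20 g/mol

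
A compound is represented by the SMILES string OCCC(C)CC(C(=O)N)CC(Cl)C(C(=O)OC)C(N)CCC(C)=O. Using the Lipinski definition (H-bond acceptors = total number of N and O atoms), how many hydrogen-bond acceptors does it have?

N atoms: 2; O atoms: 5.
Lipinski HBA = 2 + 5 = 7.

7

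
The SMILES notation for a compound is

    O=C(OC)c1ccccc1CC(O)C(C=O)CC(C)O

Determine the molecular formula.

C15H20O5

Walk through each heavy atom and fill implicit hydrogens from standard valence (C 4, N 3, O 2, S 2, halogen 1); for lowercase aromatic atoms, an aromatic c carries 1 H when it has two neighbours and 0 H with three, and aromatic n carries 0 H:
  atom 1: O, bond orders sum to 2 (valence 2) → 0 H
  atom 2: C, bond orders sum to 4 (valence 4) → 0 H
  atom 3: O, bond orders sum to 2 (valence 2) → 0 H
  atom 4: C, bond orders sum to 1 (valence 4) → 3 H
  atom 5: aromatic c, 3 neighbours → 0 H
  atom 6: aromatic c, 2 neighbours → 1 H
  atom 7: aromatic c, 2 neighbours → 1 H
  atom 8: aromatic c, 2 neighbours → 1 H
  atom 9: aromatic c, 2 neighbours → 1 H
  atom 10: aromatic c, 3 neighbours → 0 H
  atom 11: C, bond orders sum to 2 (valence 4) → 2 H
  atom 12: C, bond orders sum to 3 (valence 4) → 1 H
  atom 13: O, bond orders sum to 1 (valence 2) → 1 H
  atom 14: C, bond orders sum to 3 (valence 4) → 1 H
  atom 15: C, bond orders sum to 3 (valence 4) → 1 H
  atom 16: O, bond orders sum to 2 (valence 2) → 0 H
  atom 17: C, bond orders sum to 2 (valence 4) → 2 H
  atom 18: C, bond orders sum to 3 (valence 4) → 1 H
  atom 19: C, bond orders sum to 1 (valence 4) → 3 H
  atom 20: O, bond orders sum to 1 (valence 2) → 1 H
Totals → C:15, H:20, O:5.
In Hill order: C15H20O5.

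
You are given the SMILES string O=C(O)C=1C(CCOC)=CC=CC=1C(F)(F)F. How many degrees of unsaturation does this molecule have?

Molecular formula: C11H11F3O3.
DoU = (2C + 2 + N − H − X) / 2, where X is the halogen count and O/S are ignored.
    = (2·11 + 2 + 0 − 11 − 3) / 2 = 10 / 2 = 5.

5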